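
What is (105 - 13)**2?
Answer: 8464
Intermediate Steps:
(105 - 13)**2 = 92**2 = 8464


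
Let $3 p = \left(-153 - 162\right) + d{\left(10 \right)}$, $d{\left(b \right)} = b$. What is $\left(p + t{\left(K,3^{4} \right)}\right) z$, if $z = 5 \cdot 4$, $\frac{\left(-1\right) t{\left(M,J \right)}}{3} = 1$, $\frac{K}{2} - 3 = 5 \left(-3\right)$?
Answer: $- \frac{6280}{3} \approx -2093.3$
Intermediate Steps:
$K = -24$ ($K = 6 + 2 \cdot 5 \left(-3\right) = 6 + 2 \left(-15\right) = 6 - 30 = -24$)
$t{\left(M,J \right)} = -3$ ($t{\left(M,J \right)} = \left(-3\right) 1 = -3$)
$p = - \frac{305}{3}$ ($p = \frac{\left(-153 - 162\right) + 10}{3} = \frac{-315 + 10}{3} = \frac{1}{3} \left(-305\right) = - \frac{305}{3} \approx -101.67$)
$z = 20$
$\left(p + t{\left(K,3^{4} \right)}\right) z = \left(- \frac{305}{3} - 3\right) 20 = \left(- \frac{314}{3}\right) 20 = - \frac{6280}{3}$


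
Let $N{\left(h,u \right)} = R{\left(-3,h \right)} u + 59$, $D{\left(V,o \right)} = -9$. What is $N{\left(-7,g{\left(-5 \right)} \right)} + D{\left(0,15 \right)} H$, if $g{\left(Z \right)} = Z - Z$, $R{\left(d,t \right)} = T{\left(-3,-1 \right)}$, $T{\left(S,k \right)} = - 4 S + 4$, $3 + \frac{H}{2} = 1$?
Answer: $95$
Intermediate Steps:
$H = -4$ ($H = -6 + 2 \cdot 1 = -6 + 2 = -4$)
$T{\left(S,k \right)} = 4 - 4 S$
$R{\left(d,t \right)} = 16$ ($R{\left(d,t \right)} = 4 - -12 = 4 + 12 = 16$)
$g{\left(Z \right)} = 0$
$N{\left(h,u \right)} = 59 + 16 u$ ($N{\left(h,u \right)} = 16 u + 59 = 59 + 16 u$)
$N{\left(-7,g{\left(-5 \right)} \right)} + D{\left(0,15 \right)} H = \left(59 + 16 \cdot 0\right) - -36 = \left(59 + 0\right) + 36 = 59 + 36 = 95$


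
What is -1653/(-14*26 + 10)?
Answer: 551/118 ≈ 4.6695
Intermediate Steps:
-1653/(-14*26 + 10) = -1653/(-364 + 10) = -1653/(-354) = -1653*(-1/354) = 551/118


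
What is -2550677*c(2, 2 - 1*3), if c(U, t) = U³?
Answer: -20405416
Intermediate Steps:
-2550677*c(2, 2 - 1*3) = -2550677*2³ = -2550677*8 = -20405416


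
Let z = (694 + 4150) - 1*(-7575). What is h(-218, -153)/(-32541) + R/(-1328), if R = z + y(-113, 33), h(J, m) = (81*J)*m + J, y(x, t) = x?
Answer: -1993991557/21607224 ≈ -92.284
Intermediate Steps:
z = 12419 (z = 4844 + 7575 = 12419)
h(J, m) = J + 81*J*m (h(J, m) = 81*J*m + J = J + 81*J*m)
R = 12306 (R = 12419 - 113 = 12306)
h(-218, -153)/(-32541) + R/(-1328) = -218*(1 + 81*(-153))/(-32541) + 12306/(-1328) = -218*(1 - 12393)*(-1/32541) + 12306*(-1/1328) = -218*(-12392)*(-1/32541) - 6153/664 = 2701456*(-1/32541) - 6153/664 = -2701456/32541 - 6153/664 = -1993991557/21607224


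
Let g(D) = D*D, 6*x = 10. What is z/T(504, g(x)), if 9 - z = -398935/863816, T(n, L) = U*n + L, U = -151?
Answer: -73559511/591637080376 ≈ -0.00012433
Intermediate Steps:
x = 5/3 (x = (1/6)*10 = 5/3 ≈ 1.6667)
g(D) = D**2
T(n, L) = L - 151*n (T(n, L) = -151*n + L = L - 151*n)
z = 8173279/863816 (z = 9 - (-398935)/863816 = 9 - 1*(-398935/863816) = 9 + 398935/863816 = 8173279/863816 ≈ 9.4618)
z/T(504, g(x)) = 8173279/(863816*((5/3)**2 - 151*504)) = 8173279/(863816*(25/9 - 76104)) = 8173279/(863816*(-684911/9)) = (8173279/863816)*(-9/684911) = -73559511/591637080376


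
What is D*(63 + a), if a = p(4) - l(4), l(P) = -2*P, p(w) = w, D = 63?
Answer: 4725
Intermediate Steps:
a = 12 (a = 4 - (-2)*4 = 4 - 1*(-8) = 4 + 8 = 12)
D*(63 + a) = 63*(63 + 12) = 63*75 = 4725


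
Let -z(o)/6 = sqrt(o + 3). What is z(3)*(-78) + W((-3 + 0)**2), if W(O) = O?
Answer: 9 + 468*sqrt(6) ≈ 1155.4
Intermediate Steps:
z(o) = -6*sqrt(3 + o) (z(o) = -6*sqrt(o + 3) = -6*sqrt(3 + o))
z(3)*(-78) + W((-3 + 0)**2) = -6*sqrt(3 + 3)*(-78) + (-3 + 0)**2 = -6*sqrt(6)*(-78) + (-3)**2 = 468*sqrt(6) + 9 = 9 + 468*sqrt(6)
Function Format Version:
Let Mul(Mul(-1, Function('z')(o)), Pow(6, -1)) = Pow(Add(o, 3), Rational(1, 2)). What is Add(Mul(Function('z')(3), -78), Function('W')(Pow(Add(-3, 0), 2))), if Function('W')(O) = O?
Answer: Add(9, Mul(468, Pow(6, Rational(1, 2)))) ≈ 1155.4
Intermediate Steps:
Function('z')(o) = Mul(-6, Pow(Add(3, o), Rational(1, 2))) (Function('z')(o) = Mul(-6, Pow(Add(o, 3), Rational(1, 2))) = Mul(-6, Pow(Add(3, o), Rational(1, 2))))
Add(Mul(Function('z')(3), -78), Function('W')(Pow(Add(-3, 0), 2))) = Add(Mul(Mul(-6, Pow(Add(3, 3), Rational(1, 2))), -78), Pow(Add(-3, 0), 2)) = Add(Mul(Mul(-6, Pow(6, Rational(1, 2))), -78), Pow(-3, 2)) = Add(Mul(468, Pow(6, Rational(1, 2))), 9) = Add(9, Mul(468, Pow(6, Rational(1, 2))))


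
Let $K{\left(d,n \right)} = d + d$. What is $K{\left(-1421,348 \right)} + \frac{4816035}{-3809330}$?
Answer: $- \frac{309455197}{108838} \approx -2843.3$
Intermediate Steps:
$K{\left(d,n \right)} = 2 d$
$K{\left(-1421,348 \right)} + \frac{4816035}{-3809330} = 2 \left(-1421\right) + \frac{4816035}{-3809330} = -2842 + 4816035 \left(- \frac{1}{3809330}\right) = -2842 - \frac{137601}{108838} = - \frac{309455197}{108838}$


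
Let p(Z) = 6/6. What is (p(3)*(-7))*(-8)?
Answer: 56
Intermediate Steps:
p(Z) = 1 (p(Z) = 6*(1/6) = 1)
(p(3)*(-7))*(-8) = (1*(-7))*(-8) = -7*(-8) = 56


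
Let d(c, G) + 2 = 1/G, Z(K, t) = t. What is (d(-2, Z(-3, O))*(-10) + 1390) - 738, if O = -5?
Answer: 674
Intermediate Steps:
d(c, G) = -2 + 1/G
(d(-2, Z(-3, O))*(-10) + 1390) - 738 = ((-2 + 1/(-5))*(-10) + 1390) - 738 = ((-2 - 1/5)*(-10) + 1390) - 738 = (-11/5*(-10) + 1390) - 738 = (22 + 1390) - 738 = 1412 - 738 = 674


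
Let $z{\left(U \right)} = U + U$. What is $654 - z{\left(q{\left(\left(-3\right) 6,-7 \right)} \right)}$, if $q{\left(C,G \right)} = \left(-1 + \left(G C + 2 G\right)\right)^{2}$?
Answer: $-23988$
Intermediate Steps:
$q{\left(C,G \right)} = \left(-1 + 2 G + C G\right)^{2}$ ($q{\left(C,G \right)} = \left(-1 + \left(C G + 2 G\right)\right)^{2} = \left(-1 + \left(2 G + C G\right)\right)^{2} = \left(-1 + 2 G + C G\right)^{2}$)
$z{\left(U \right)} = 2 U$
$654 - z{\left(q{\left(\left(-3\right) 6,-7 \right)} \right)} = 654 - 2 \left(-1 + 2 \left(-7\right) + \left(-3\right) 6 \left(-7\right)\right)^{2} = 654 - 2 \left(-1 - 14 - -126\right)^{2} = 654 - 2 \left(-1 - 14 + 126\right)^{2} = 654 - 2 \cdot 111^{2} = 654 - 2 \cdot 12321 = 654 - 24642 = -23988$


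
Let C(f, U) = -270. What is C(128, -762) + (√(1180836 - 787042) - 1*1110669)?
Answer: -1110939 + √393794 ≈ -1.1103e+6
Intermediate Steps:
C(128, -762) + (√(1180836 - 787042) - 1*1110669) = -270 + (√(1180836 - 787042) - 1*1110669) = -270 + (√393794 - 1110669) = -270 + (-1110669 + √393794) = -1110939 + √393794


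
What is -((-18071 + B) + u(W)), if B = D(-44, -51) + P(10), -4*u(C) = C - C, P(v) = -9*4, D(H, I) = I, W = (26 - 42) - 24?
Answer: 18158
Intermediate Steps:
W = -40 (W = -16 - 24 = -40)
P(v) = -36
u(C) = 0 (u(C) = -(C - C)/4 = -¼*0 = 0)
B = -87 (B = -51 - 36 = -87)
-((-18071 + B) + u(W)) = -((-18071 - 87) + 0) = -(-18158 + 0) = -1*(-18158) = 18158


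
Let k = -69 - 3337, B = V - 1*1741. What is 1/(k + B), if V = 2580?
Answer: -1/2567 ≈ -0.00038956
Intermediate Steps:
B = 839 (B = 2580 - 1*1741 = 2580 - 1741 = 839)
k = -3406
1/(k + B) = 1/(-3406 + 839) = 1/(-2567) = -1/2567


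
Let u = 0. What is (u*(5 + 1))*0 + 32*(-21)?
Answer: -672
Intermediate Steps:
(u*(5 + 1))*0 + 32*(-21) = (0*(5 + 1))*0 + 32*(-21) = (0*6)*0 - 672 = 0*0 - 672 = 0 - 672 = -672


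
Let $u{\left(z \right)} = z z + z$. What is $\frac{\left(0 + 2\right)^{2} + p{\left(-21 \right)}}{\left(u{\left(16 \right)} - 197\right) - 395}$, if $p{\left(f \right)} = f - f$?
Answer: $- \frac{1}{80} \approx -0.0125$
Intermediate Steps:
$p{\left(f \right)} = 0$
$u{\left(z \right)} = z + z^{2}$ ($u{\left(z \right)} = z^{2} + z = z + z^{2}$)
$\frac{\left(0 + 2\right)^{2} + p{\left(-21 \right)}}{\left(u{\left(16 \right)} - 197\right) - 395} = \frac{\left(0 + 2\right)^{2} + 0}{\left(16 \left(1 + 16\right) - 197\right) - 395} = \frac{2^{2} + 0}{\left(16 \cdot 17 - 197\right) - 395} = \frac{4 + 0}{\left(272 - 197\right) - 395} = \frac{4}{75 - 395} = \frac{4}{-320} = 4 \left(- \frac{1}{320}\right) = - \frac{1}{80}$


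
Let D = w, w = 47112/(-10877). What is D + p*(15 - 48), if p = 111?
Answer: -39889563/10877 ≈ -3667.3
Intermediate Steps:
w = -47112/10877 (w = 47112*(-1/10877) = -47112/10877 ≈ -4.3313)
D = -47112/10877 ≈ -4.3313
D + p*(15 - 48) = -47112/10877 + 111*(15 - 48) = -47112/10877 + 111*(-33) = -47112/10877 - 3663 = -39889563/10877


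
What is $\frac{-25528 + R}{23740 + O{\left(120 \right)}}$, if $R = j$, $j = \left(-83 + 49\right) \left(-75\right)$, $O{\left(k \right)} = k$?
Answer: $- \frac{11489}{11930} \approx -0.96303$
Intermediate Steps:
$j = 2550$ ($j = \left(-34\right) \left(-75\right) = 2550$)
$R = 2550$
$\frac{-25528 + R}{23740 + O{\left(120 \right)}} = \frac{-25528 + 2550}{23740 + 120} = - \frac{22978}{23860} = \left(-22978\right) \frac{1}{23860} = - \frac{11489}{11930}$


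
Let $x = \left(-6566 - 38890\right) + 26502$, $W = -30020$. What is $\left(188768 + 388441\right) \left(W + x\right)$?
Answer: $-28268233566$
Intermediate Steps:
$x = -18954$ ($x = -45456 + 26502 = -18954$)
$\left(188768 + 388441\right) \left(W + x\right) = \left(188768 + 388441\right) \left(-30020 - 18954\right) = 577209 \left(-48974\right) = -28268233566$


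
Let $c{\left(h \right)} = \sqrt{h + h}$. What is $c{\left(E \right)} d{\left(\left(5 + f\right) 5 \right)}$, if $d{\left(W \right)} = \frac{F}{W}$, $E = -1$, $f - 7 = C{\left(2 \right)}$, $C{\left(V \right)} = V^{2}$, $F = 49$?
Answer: $\frac{49 i \sqrt{2}}{80} \approx 0.86621 i$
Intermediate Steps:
$f = 11$ ($f = 7 + 2^{2} = 7 + 4 = 11$)
$c{\left(h \right)} = \sqrt{2} \sqrt{h}$ ($c{\left(h \right)} = \sqrt{2 h} = \sqrt{2} \sqrt{h}$)
$d{\left(W \right)} = \frac{49}{W}$
$c{\left(E \right)} d{\left(\left(5 + f\right) 5 \right)} = \sqrt{2} \sqrt{-1} \frac{49}{\left(5 + 11\right) 5} = \sqrt{2} i \frac{49}{16 \cdot 5} = i \sqrt{2} \cdot \frac{49}{80} = \frac{49 i \sqrt{2}}{80}$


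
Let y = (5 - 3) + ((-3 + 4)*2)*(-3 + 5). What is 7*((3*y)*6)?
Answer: 756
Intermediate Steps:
y = 6 (y = 2 + (1*2)*2 = 2 + 2*2 = 2 + 4 = 6)
7*((3*y)*6) = 7*((3*6)*6) = 7*(18*6) = 7*108 = 756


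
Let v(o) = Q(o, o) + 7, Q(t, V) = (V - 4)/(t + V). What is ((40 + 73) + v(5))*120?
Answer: 14412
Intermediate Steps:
Q(t, V) = (-4 + V)/(V + t)
v(o) = 7 + (-4 + o)/(2*o) (v(o) = (-4 + o)/(o + o) + 7 = (-4 + o)/((2*o)) + 7 = (1/(2*o))*(-4 + o) + 7 = (-4 + o)/(2*o) + 7 = 7 + (-4 + o)/(2*o))
((40 + 73) + v(5))*120 = ((40 + 73) + (15/2 - 2/5))*120 = (113 + (15/2 - 2*⅕))*120 = (113 + (15/2 - ⅖))*120 = (113 + 71/10)*120 = (1201/10)*120 = 14412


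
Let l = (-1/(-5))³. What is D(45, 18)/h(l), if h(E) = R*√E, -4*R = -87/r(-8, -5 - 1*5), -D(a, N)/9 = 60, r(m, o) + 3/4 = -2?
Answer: 9900*√5/29 ≈ 763.35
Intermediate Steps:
r(m, o) = -11/4 (r(m, o) = -¾ - 2 = -11/4)
D(a, N) = -540 (D(a, N) = -9*60 = -540)
R = -87/11 (R = -(-87)/(4*(-11/4)) = -(-87)*(-4)/(4*11) = -¼*348/11 = -87/11 ≈ -7.9091)
l = 1/125 (l = (-1*(-⅕))³ = (⅕)³ = 1/125 ≈ 0.0080000)
h(E) = -87*√E/11
D(45, 18)/h(l) = -540*(-55*√5/87) = -(-9900)*√5/29 = 9900*√5/29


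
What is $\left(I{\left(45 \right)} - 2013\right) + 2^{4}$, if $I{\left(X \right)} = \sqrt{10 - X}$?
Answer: $-1997 + i \sqrt{35} \approx -1997.0 + 5.9161 i$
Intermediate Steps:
$\left(I{\left(45 \right)} - 2013\right) + 2^{4} = \left(\sqrt{10 - 45} - 2013\right) + 2^{4} = \left(\sqrt{10 - 45} - 2013\right) + 16 = \left(\sqrt{-35} - 2013\right) + 16 = \left(i \sqrt{35} - 2013\right) + 16 = \left(-2013 + i \sqrt{35}\right) + 16 = -1997 + i \sqrt{35}$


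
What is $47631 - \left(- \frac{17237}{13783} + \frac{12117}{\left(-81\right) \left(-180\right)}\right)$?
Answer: $\frac{290055339733}{6089580} \approx 47631.0$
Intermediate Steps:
$47631 - \left(- \frac{17237}{13783} + \frac{12117}{\left(-81\right) \left(-180\right)}\right) = 47631 - \left(\left(-17237\right) \frac{1}{13783} + \frac{12117}{14580}\right) = 47631 - \left(- \frac{1567}{1253} + 12117 \cdot \frac{1}{14580}\right) = 47631 - \left(- \frac{1567}{1253} + \frac{4039}{4860}\right) = 47631 - - \frac{2554753}{6089580} = 47631 + \frac{2554753}{6089580} = \frac{290055339733}{6089580}$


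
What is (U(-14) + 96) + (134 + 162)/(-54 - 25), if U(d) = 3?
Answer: 7525/79 ≈ 95.253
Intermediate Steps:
(U(-14) + 96) + (134 + 162)/(-54 - 25) = (3 + 96) + (134 + 162)/(-54 - 25) = 99 + 296/(-79) = 99 + 296*(-1/79) = 99 - 296/79 = 7525/79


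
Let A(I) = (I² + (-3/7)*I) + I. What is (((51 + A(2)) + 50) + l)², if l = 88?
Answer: 1846881/49 ≈ 37691.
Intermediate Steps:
A(I) = I² + 4*I/7 (A(I) = (I² + (-3*⅐)*I) + I = (I² - 3*I/7) + I = I² + 4*I/7)
(((51 + A(2)) + 50) + l)² = (((51 + (⅐)*2*(4 + 7*2)) + 50) + 88)² = (((51 + (⅐)*2*(4 + 14)) + 50) + 88)² = (((51 + (⅐)*2*18) + 50) + 88)² = (((51 + 36/7) + 50) + 88)² = ((393/7 + 50) + 88)² = (743/7 + 88)² = (1359/7)² = 1846881/49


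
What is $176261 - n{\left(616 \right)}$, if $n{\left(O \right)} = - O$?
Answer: $176877$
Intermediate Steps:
$176261 - n{\left(616 \right)} = 176261 - \left(-1\right) 616 = 176261 - -616 = 176261 + 616 = 176877$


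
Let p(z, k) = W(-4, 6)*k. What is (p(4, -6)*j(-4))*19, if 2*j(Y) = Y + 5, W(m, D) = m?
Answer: 228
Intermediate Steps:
p(z, k) = -4*k
j(Y) = 5/2 + Y/2 (j(Y) = (Y + 5)/2 = (5 + Y)/2 = 5/2 + Y/2)
(p(4, -6)*j(-4))*19 = ((-4*(-6))*(5/2 + (½)*(-4)))*19 = (24*(5/2 - 2))*19 = (24*(½))*19 = 12*19 = 228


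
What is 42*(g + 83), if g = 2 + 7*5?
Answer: 5040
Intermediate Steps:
g = 37 (g = 2 + 35 = 37)
42*(g + 83) = 42*(37 + 83) = 42*120 = 5040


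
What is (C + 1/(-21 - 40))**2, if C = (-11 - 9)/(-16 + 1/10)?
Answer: 144985681/94070601 ≈ 1.5412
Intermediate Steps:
C = 200/159 (C = -20/(-16 + 1/10) = -20/(-159/10) = -20*(-10/159) = 200/159 ≈ 1.2579)
(C + 1/(-21 - 40))**2 = (200/159 + 1/(-21 - 40))**2 = (200/159 + 1/(-61))**2 = (200/159 - 1/61)**2 = (12041/9699)**2 = 144985681/94070601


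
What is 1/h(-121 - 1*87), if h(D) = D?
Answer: -1/208 ≈ -0.0048077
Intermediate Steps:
1/h(-121 - 1*87) = 1/(-121 - 1*87) = 1/(-121 - 87) = 1/(-208) = -1/208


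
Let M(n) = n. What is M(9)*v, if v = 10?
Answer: 90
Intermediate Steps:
M(9)*v = 9*10 = 90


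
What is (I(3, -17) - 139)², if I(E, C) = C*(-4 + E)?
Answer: 14884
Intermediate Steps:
(I(3, -17) - 139)² = (-17*(-4 + 3) - 139)² = (-17*(-1) - 139)² = (17 - 139)² = (-122)² = 14884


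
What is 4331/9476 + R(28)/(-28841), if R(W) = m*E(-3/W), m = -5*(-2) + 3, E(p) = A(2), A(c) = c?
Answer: 124663995/273297316 ≈ 0.45615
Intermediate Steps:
E(p) = 2
m = 13 (m = 10 + 3 = 13)
R(W) = 26 (R(W) = 13*2 = 26)
4331/9476 + R(28)/(-28841) = 4331/9476 + 26/(-28841) = 4331*(1/9476) + 26*(-1/28841) = 4331/9476 - 26/28841 = 124663995/273297316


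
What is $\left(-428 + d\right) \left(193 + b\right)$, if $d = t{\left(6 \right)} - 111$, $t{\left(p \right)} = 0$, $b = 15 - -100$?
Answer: $-166012$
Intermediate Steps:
$b = 115$ ($b = 15 + 100 = 115$)
$d = -111$ ($d = 0 - 111 = -111$)
$\left(-428 + d\right) \left(193 + b\right) = \left(-428 - 111\right) \left(193 + 115\right) = \left(-539\right) 308 = -166012$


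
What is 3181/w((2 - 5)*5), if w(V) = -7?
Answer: -3181/7 ≈ -454.43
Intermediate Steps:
3181/w((2 - 5)*5) = 3181/(-7) = 3181*(-⅐) = -3181/7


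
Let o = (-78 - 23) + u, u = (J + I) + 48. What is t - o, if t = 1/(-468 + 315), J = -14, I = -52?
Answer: 18206/153 ≈ 118.99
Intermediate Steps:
t = -1/153 (t = 1/(-153) = -1/153 ≈ -0.0065359)
u = -18 (u = (-14 - 52) + 48 = -66 + 48 = -18)
o = -119 (o = (-78 - 23) - 18 = -101 - 18 = -119)
t - o = -1/153 - 1*(-119) = -1/153 + 119 = 18206/153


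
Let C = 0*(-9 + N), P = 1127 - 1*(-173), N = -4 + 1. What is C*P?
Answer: 0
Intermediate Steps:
N = -3
P = 1300 (P = 1127 + 173 = 1300)
C = 0 (C = 0*(-9 - 3) = 0*(-12) = 0)
C*P = 0*1300 = 0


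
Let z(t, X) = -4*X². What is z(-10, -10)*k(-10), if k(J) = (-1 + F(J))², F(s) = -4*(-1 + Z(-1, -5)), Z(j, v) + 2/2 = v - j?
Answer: -211600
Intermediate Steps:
Z(j, v) = -1 + v - j (Z(j, v) = -1 + (v - j) = -1 + v - j)
F(s) = 24 (F(s) = -4*(-1 + (-1 - 5 - 1*(-1))) = -4*(-1 + (-1 - 5 + 1)) = -4*(-1 - 5) = -4*(-6) = 24)
k(J) = 529 (k(J) = (-1 + 24)² = 23² = 529)
z(-10, -10)*k(-10) = -4*(-10)²*529 = -4*100*529 = -400*529 = -211600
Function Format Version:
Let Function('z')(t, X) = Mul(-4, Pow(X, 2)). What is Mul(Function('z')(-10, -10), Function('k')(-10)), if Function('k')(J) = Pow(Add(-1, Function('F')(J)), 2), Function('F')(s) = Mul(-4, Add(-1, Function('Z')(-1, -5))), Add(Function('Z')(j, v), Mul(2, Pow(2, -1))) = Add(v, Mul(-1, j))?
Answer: -211600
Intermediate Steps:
Function('Z')(j, v) = Add(-1, v, Mul(-1, j)) (Function('Z')(j, v) = Add(-1, Add(v, Mul(-1, j))) = Add(-1, v, Mul(-1, j)))
Function('F')(s) = 24 (Function('F')(s) = Mul(-4, Add(-1, Add(-1, -5, Mul(-1, -1)))) = Mul(-4, Add(-1, Add(-1, -5, 1))) = Mul(-4, Add(-1, -5)) = Mul(-4, -6) = 24)
Function('k')(J) = 529 (Function('k')(J) = Pow(Add(-1, 24), 2) = Pow(23, 2) = 529)
Mul(Function('z')(-10, -10), Function('k')(-10)) = Mul(Mul(-4, Pow(-10, 2)), 529) = Mul(Mul(-4, 100), 529) = Mul(-400, 529) = -211600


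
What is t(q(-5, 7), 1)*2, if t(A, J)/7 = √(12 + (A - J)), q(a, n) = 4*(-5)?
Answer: 42*I ≈ 42.0*I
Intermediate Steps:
q(a, n) = -20
t(A, J) = 7*√(12 + A - J) (t(A, J) = 7*√(12 + (A - J)) = 7*√(12 + A - J))
t(q(-5, 7), 1)*2 = (7*√(12 - 20 - 1*1))*2 = (7*√(12 - 20 - 1))*2 = (7*√(-9))*2 = (7*(3*I))*2 = (21*I)*2 = 42*I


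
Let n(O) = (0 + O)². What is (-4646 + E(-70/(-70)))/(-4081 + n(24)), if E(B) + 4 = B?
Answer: 4649/3505 ≈ 1.3264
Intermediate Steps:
n(O) = O²
E(B) = -4 + B
(-4646 + E(-70/(-70)))/(-4081 + n(24)) = (-4646 + (-4 - 70/(-70)))/(-4081 + 24²) = (-4646 + (-4 - 70*(-1/70)))/(-4081 + 576) = (-4646 + (-4 + 1))/(-3505) = (-4646 - 3)*(-1/3505) = -4649*(-1/3505) = 4649/3505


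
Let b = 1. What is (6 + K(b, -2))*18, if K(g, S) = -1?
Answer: 90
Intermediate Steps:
(6 + K(b, -2))*18 = (6 - 1)*18 = 5*18 = 90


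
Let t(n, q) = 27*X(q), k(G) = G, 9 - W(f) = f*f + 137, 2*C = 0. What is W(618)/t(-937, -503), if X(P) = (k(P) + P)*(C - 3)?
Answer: -191026/40743 ≈ -4.6886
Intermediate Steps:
C = 0 (C = (½)*0 = 0)
W(f) = -128 - f² (W(f) = 9 - (f*f + 137) = 9 - (f² + 137) = 9 - (137 + f²) = 9 + (-137 - f²) = -128 - f²)
X(P) = -6*P (X(P) = (P + P)*(0 - 3) = (2*P)*(-3) = -6*P)
t(n, q) = -162*q (t(n, q) = 27*(-6*q) = -162*q)
W(618)/t(-937, -503) = (-128 - 1*618²)/((-162*(-503))) = (-128 - 1*381924)/81486 = (-128 - 381924)*(1/81486) = -382052*1/81486 = -191026/40743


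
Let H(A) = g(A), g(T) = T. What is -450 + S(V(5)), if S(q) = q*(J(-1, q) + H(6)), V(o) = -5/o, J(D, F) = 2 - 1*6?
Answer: -452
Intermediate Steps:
H(A) = A
J(D, F) = -4 (J(D, F) = 2 - 6 = -4)
S(q) = 2*q (S(q) = q*(-4 + 6) = q*2 = 2*q)
-450 + S(V(5)) = -450 + 2*(-5/5) = -450 + 2*(-5*⅕) = -450 + 2*(-1) = -450 - 2 = -452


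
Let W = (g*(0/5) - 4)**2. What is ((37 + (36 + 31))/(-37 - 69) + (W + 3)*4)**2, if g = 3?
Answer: 15808576/2809 ≈ 5627.8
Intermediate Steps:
W = 16 (W = (3*(0/5) - 4)**2 = (3*(0*(1/5)) - 4)**2 = (3*0 - 4)**2 = (0 - 4)**2 = (-4)**2 = 16)
((37 + (36 + 31))/(-37 - 69) + (W + 3)*4)**2 = ((37 + (36 + 31))/(-37 - 69) + (16 + 3)*4)**2 = ((37 + 67)/(-106) + 19*4)**2 = (104*(-1/106) + 76)**2 = (-52/53 + 76)**2 = (3976/53)**2 = 15808576/2809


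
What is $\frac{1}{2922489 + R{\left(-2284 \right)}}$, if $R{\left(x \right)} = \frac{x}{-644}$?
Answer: $\frac{161}{470521300} \approx 3.4217 \cdot 10^{-7}$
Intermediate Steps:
$R{\left(x \right)} = - \frac{x}{644}$ ($R{\left(x \right)} = x \left(- \frac{1}{644}\right) = - \frac{x}{644}$)
$\frac{1}{2922489 + R{\left(-2284 \right)}} = \frac{1}{2922489 - - \frac{571}{161}} = \frac{1}{2922489 + \frac{571}{161}} = \frac{1}{\frac{470521300}{161}} = \frac{161}{470521300}$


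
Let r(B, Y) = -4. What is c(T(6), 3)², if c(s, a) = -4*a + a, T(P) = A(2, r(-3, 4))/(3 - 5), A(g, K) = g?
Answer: 81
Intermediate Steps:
T(P) = -1 (T(P) = 2/(3 - 5) = 2/(-2) = 2*(-½) = -1)
c(s, a) = -3*a
c(T(6), 3)² = (-3*3)² = (-9)² = 81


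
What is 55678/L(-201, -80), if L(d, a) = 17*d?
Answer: -55678/3417 ≈ -16.294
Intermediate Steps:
55678/L(-201, -80) = 55678/((17*(-201))) = 55678/(-3417) = 55678*(-1/3417) = -55678/3417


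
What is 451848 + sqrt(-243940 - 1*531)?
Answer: 451848 + I*sqrt(244471) ≈ 4.5185e+5 + 494.44*I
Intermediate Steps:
451848 + sqrt(-243940 - 1*531) = 451848 + sqrt(-243940 - 531) = 451848 + sqrt(-244471) = 451848 + I*sqrt(244471)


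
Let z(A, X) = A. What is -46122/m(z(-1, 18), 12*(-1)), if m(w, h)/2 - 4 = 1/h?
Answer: -276732/47 ≈ -5887.9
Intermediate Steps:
m(w, h) = 8 + 2/h
-46122/m(z(-1, 18), 12*(-1)) = -46122/(8 + 2/((12*(-1)))) = -46122/(8 + 2/(-12)) = -46122/(8 + 2*(-1/12)) = -46122/(8 - ⅙) = -46122/47/6 = -46122*6/47 = -276732/47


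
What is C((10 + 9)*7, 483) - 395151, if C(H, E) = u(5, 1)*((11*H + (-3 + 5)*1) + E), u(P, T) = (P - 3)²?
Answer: -387359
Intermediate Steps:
u(P, T) = (-3 + P)²
C(H, E) = 8 + 4*E + 44*H (C(H, E) = (-3 + 5)²*((11*H + (-3 + 5)*1) + E) = 2²*((11*H + 2*1) + E) = 4*((11*H + 2) + E) = 4*((2 + 11*H) + E) = 4*(2 + E + 11*H) = 8 + 4*E + 44*H)
C((10 + 9)*7, 483) - 395151 = (8 + 4*483 + 44*((10 + 9)*7)) - 395151 = (8 + 1932 + 44*(19*7)) - 395151 = (8 + 1932 + 44*133) - 395151 = (8 + 1932 + 5852) - 395151 = 7792 - 395151 = -387359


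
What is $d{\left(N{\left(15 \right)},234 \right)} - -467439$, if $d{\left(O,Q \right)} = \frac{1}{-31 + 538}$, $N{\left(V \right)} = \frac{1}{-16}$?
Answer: $\frac{236991574}{507} \approx 4.6744 \cdot 10^{5}$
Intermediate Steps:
$N{\left(V \right)} = - \frac{1}{16}$
$d{\left(O,Q \right)} = \frac{1}{507}$
$d{\left(N{\left(15 \right)},234 \right)} - -467439 = \frac{1}{507} - -467439 = \frac{1}{507} + 467439 = \frac{236991574}{507}$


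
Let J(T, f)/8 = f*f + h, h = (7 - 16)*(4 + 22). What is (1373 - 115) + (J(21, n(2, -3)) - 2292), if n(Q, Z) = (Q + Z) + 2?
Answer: -2898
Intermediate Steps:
h = -234 (h = -9*26 = -234)
n(Q, Z) = 2 + Q + Z
J(T, f) = -1872 + 8*f² (J(T, f) = 8*(f*f - 234) = 8*(f² - 234) = 8*(-234 + f²) = -1872 + 8*f²)
(1373 - 115) + (J(21, n(2, -3)) - 2292) = (1373 - 115) + ((-1872 + 8*(2 + 2 - 3)²) - 2292) = 1258 + ((-1872 + 8*1²) - 2292) = 1258 + ((-1872 + 8*1) - 2292) = 1258 + ((-1872 + 8) - 2292) = 1258 + (-1864 - 2292) = 1258 - 4156 = -2898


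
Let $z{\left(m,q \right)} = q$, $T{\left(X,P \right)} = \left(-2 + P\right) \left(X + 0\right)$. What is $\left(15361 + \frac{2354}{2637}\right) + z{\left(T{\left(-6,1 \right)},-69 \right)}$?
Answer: $\frac{40327358}{2637} \approx 15293.0$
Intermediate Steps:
$T{\left(X,P \right)} = X \left(-2 + P\right)$ ($T{\left(X,P \right)} = \left(-2 + P\right) X = X \left(-2 + P\right)$)
$\left(15361 + \frac{2354}{2637}\right) + z{\left(T{\left(-6,1 \right)},-69 \right)} = \left(15361 + \frac{2354}{2637}\right) - 69 = \frac{40509311}{2637} - 69 = \frac{40327358}{2637}$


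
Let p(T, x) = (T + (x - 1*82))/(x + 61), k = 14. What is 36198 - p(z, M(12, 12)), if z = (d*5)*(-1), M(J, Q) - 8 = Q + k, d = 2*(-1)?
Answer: 180992/5 ≈ 36198.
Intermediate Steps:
d = -2
M(J, Q) = 22 + Q (M(J, Q) = 8 + (Q + 14) = 8 + (14 + Q) = 22 + Q)
z = 10 (z = -2*5*(-1) = -10*(-1) = 10)
p(T, x) = (-82 + T + x)/(61 + x) (p(T, x) = (T + (x - 82))/(61 + x) = (T + (-82 + x))/(61 + x) = (-82 + T + x)/(61 + x))
36198 - p(z, M(12, 12)) = 36198 - (-82 + 10 + (22 + 12))/(61 + (22 + 12)) = 36198 - (-82 + 10 + 34)/(61 + 34) = 36198 - (-38)/95 = 36198 - 1*(-⅖) = 36198 + ⅖ = 180992/5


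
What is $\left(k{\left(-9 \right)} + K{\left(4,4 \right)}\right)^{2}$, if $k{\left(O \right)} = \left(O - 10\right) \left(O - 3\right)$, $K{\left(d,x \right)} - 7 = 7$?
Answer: $58564$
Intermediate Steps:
$K{\left(d,x \right)} = 14$ ($K{\left(d,x \right)} = 7 + 7 = 14$)
$k{\left(O \right)} = \left(-10 + O\right) \left(-3 + O\right)$
$\left(k{\left(-9 \right)} + K{\left(4,4 \right)}\right)^{2} = \left(\left(30 + \left(-9\right)^{2} - -117\right) + 14\right)^{2} = \left(\left(30 + 81 + 117\right) + 14\right)^{2} = \left(228 + 14\right)^{2} = 242^{2} = 58564$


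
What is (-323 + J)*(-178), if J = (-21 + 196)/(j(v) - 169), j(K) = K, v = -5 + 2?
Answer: 4960059/86 ≈ 57675.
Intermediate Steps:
v = -3
J = -175/172 (J = (-21 + 196)/(-3 - 169) = 175/(-172) = 175*(-1/172) = -175/172 ≈ -1.0174)
(-323 + J)*(-178) = (-323 - 175/172)*(-178) = -55731/172*(-178) = 4960059/86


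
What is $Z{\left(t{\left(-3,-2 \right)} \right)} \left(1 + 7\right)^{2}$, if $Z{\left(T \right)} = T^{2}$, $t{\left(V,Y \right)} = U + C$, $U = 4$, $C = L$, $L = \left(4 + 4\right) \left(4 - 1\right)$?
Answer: $50176$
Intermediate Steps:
$L = 24$ ($L = 8 \cdot 3 = 24$)
$C = 24$
$t{\left(V,Y \right)} = 28$ ($t{\left(V,Y \right)} = 4 + 24 = 28$)
$Z{\left(t{\left(-3,-2 \right)} \right)} \left(1 + 7\right)^{2} = 28^{2} \left(1 + 7\right)^{2} = 784 \cdot 8^{2} = 784 \cdot 64 = 50176$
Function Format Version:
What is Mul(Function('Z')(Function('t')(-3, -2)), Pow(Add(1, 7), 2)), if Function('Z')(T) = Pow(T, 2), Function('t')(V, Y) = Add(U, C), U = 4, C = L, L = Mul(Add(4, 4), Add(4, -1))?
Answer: 50176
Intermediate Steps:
L = 24 (L = Mul(8, 3) = 24)
C = 24
Function('t')(V, Y) = 28 (Function('t')(V, Y) = Add(4, 24) = 28)
Mul(Function('Z')(Function('t')(-3, -2)), Pow(Add(1, 7), 2)) = Mul(Pow(28, 2), Pow(Add(1, 7), 2)) = Mul(784, Pow(8, 2)) = Mul(784, 64) = 50176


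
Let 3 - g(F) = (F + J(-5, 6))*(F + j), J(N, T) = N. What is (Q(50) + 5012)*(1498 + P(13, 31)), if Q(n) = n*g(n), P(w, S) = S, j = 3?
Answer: -174440552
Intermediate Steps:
g(F) = 3 - (-5 + F)*(3 + F) (g(F) = 3 - (F - 5)*(F + 3) = 3 - (-5 + F)*(3 + F))
Q(n) = n*(18 - n² + 2*n)
(Q(50) + 5012)*(1498 + P(13, 31)) = (50*(18 - 1*50² + 2*50) + 5012)*(1498 + 31) = (50*(18 - 1*2500 + 100) + 5012)*1529 = (50*(18 - 2500 + 100) + 5012)*1529 = (50*(-2382) + 5012)*1529 = (-119100 + 5012)*1529 = -114088*1529 = -174440552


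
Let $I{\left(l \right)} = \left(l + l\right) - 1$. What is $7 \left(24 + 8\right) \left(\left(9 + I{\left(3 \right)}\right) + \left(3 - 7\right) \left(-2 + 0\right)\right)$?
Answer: $4928$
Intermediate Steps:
$I{\left(l \right)} = -1 + 2 l$ ($I{\left(l \right)} = 2 l - 1 = -1 + 2 l$)
$7 \left(24 + 8\right) \left(\left(9 + I{\left(3 \right)}\right) + \left(3 - 7\right) \left(-2 + 0\right)\right) = 7 \left(24 + 8\right) \left(\left(9 + \left(-1 + 2 \cdot 3\right)\right) + \left(3 - 7\right) \left(-2 + 0\right)\right) = 7 \cdot 32 \left(\left(9 + \left(-1 + 6\right)\right) - -8\right) = 224 \left(\left(9 + 5\right) + 8\right) = 224 \left(14 + 8\right) = 224 \cdot 22 = 4928$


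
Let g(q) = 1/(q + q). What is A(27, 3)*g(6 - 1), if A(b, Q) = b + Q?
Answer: 3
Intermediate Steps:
A(b, Q) = Q + b
g(q) = 1/(2*q)
A(27, 3)*g(6 - 1) = (3 + 27)*(1/(2*(6 - 1))) = 30*((1/2)/5) = 30*((1/2)*(1/5)) = 30*(1/10) = 3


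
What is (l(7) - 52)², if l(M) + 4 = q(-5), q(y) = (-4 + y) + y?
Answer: 4900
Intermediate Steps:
q(y) = -4 + 2*y
l(M) = -18 (l(M) = -4 + (-4 + 2*(-5)) = -4 + (-4 - 10) = -4 - 14 = -18)
(l(7) - 52)² = (-18 - 52)² = (-70)² = 4900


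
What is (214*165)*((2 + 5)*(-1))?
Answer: -247170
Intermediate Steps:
(214*165)*((2 + 5)*(-1)) = 35310*(7*(-1)) = 35310*(-7) = -247170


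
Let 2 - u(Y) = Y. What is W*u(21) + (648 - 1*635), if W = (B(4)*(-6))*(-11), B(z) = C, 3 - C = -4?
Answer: -8765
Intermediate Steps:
C = 7 (C = 3 - 1*(-4) = 3 + 4 = 7)
B(z) = 7
u(Y) = 2 - Y
W = 462 (W = (7*(-6))*(-11) = -42*(-11) = 462)
W*u(21) + (648 - 1*635) = 462*(2 - 1*21) + (648 - 1*635) = 462*(2 - 21) + (648 - 635) = 462*(-19) + 13 = -8778 + 13 = -8765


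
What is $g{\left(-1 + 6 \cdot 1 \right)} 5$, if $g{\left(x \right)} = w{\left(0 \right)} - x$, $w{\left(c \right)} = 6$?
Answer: $5$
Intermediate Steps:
$g{\left(x \right)} = 6 - x$
$g{\left(-1 + 6 \cdot 1 \right)} 5 = \left(6 - \left(-1 + 6 \cdot 1\right)\right) 5 = \left(6 - \left(-1 + 6\right)\right) 5 = \left(6 - 5\right) 5 = 1 \cdot 5 = 5$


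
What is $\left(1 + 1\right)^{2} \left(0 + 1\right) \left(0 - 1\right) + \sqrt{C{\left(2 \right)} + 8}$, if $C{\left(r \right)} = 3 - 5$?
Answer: $-4 + \sqrt{6} \approx -1.5505$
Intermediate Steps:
$C{\left(r \right)} = -2$ ($C{\left(r \right)} = 3 - 5 = -2$)
$\left(1 + 1\right)^{2} \left(0 + 1\right) \left(0 - 1\right) + \sqrt{C{\left(2 \right)} + 8} = \left(1 + 1\right)^{2} \left(0 + 1\right) \left(0 - 1\right) + \sqrt{-2 + 8} = 2^{2} \cdot 1 \left(-1\right) + \sqrt{6} = 4 \left(-1\right) + \sqrt{6} = -4 + \sqrt{6}$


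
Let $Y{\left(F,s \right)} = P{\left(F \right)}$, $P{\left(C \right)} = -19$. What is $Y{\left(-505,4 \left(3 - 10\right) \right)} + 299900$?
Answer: $299881$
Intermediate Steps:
$Y{\left(F,s \right)} = -19$
$Y{\left(-505,4 \left(3 - 10\right) \right)} + 299900 = -19 + 299900 = 299881$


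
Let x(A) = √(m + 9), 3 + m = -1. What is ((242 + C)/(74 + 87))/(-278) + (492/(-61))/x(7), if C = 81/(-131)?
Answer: -31621/5863298 - 492*√5/305 ≈ -3.6124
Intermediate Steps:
m = -4 (m = -3 - 1 = -4)
C = -81/131 (C = 81*(-1/131) = -81/131 ≈ -0.61832)
x(A) = √5 (x(A) = √(-4 + 9) = √5)
((242 + C)/(74 + 87))/(-278) + (492/(-61))/x(7) = ((242 - 81/131)/(74 + 87))/(-278) + (492/(-61))/(√5) = ((31621/131)/161)*(-1/278) + (492*(-1/61))*(√5/5) = ((31621/131)*(1/161))*(-1/278) - 492*√5/305 = (31621/21091)*(-1/278) - 492*√5/305 = -31621/5863298 - 492*√5/305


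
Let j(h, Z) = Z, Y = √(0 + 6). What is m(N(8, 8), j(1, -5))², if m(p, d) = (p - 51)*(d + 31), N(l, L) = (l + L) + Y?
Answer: 832156 - 47320*√6 ≈ 7.1625e+5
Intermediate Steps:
Y = √6 ≈ 2.4495
N(l, L) = L + l + √6 (N(l, L) = (l + L) + √6 = (L + l) + √6 = L + l + √6)
m(p, d) = (-51 + p)*(31 + d)
m(N(8, 8), j(1, -5))² = (-1581 - 51*(-5) + 31*(8 + 8 + √6) - 5*(8 + 8 + √6))² = (-1581 + 255 + 31*(16 + √6) - 5*(16 + √6))² = (-1581 + 255 + (496 + 31*√6) + (-80 - 5*√6))² = (-910 + 26*√6)²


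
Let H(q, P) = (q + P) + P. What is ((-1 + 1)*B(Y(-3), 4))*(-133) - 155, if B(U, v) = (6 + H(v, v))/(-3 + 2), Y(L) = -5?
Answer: -155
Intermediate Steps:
H(q, P) = q + 2*P (H(q, P) = (P + q) + P = q + 2*P)
B(U, v) = -6 - 3*v (B(U, v) = (6 + (v + 2*v))/(-3 + 2) = (6 + 3*v)/(-1) = (6 + 3*v)*(-1) = -6 - 3*v)
((-1 + 1)*B(Y(-3), 4))*(-133) - 155 = ((-1 + 1)*(-6 - 3*4))*(-133) - 155 = (0*(-6 - 12))*(-133) - 155 = (0*(-18))*(-133) - 155 = 0*(-133) - 155 = 0 - 155 = -155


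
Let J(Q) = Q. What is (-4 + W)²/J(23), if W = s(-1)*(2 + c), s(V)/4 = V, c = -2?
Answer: 16/23 ≈ 0.69565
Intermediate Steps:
s(V) = 4*V
W = 0 (W = (4*(-1))*(2 - 2) = -4*0 = 0)
(-4 + W)²/J(23) = (-4 + 0)²/23 = (-4)²*(1/23) = 16*(1/23) = 16/23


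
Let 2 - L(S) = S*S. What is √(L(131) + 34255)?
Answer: 2*√4274 ≈ 130.75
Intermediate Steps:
L(S) = 2 - S² (L(S) = 2 - S*S = 2 - S²)
√(L(131) + 34255) = √((2 - 1*131²) + 34255) = √((2 - 1*17161) + 34255) = √((2 - 17161) + 34255) = √(-17159 + 34255) = √17096 = 2*√4274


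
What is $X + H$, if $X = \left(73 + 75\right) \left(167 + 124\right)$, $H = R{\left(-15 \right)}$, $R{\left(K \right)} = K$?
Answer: $43053$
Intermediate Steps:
$H = -15$
$X = 43068$ ($X = 148 \cdot 291 = 43068$)
$X + H = 43068 - 15 = 43053$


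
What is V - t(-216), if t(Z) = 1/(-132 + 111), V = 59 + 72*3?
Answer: 5776/21 ≈ 275.05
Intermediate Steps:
V = 275 (V = 59 + 216 = 275)
t(Z) = -1/21 (t(Z) = 1/(-21) = -1/21)
V - t(-216) = 275 - 1*(-1/21) = 275 + 1/21 = 5776/21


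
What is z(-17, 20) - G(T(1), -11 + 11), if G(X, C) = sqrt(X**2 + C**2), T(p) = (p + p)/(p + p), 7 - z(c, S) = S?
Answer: -14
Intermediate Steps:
z(c, S) = 7 - S
T(p) = 1 (T(p) = (2*p)/((2*p)) = (2*p)*(1/(2*p)) = 1)
G(X, C) = sqrt(C**2 + X**2)
z(-17, 20) - G(T(1), -11 + 11) = (7 - 1*20) - sqrt((-11 + 11)**2 + 1**2) = (7 - 20) - sqrt(0**2 + 1) = -13 - sqrt(0 + 1) = -13 - sqrt(1) = -13 - 1*1 = -13 - 1 = -14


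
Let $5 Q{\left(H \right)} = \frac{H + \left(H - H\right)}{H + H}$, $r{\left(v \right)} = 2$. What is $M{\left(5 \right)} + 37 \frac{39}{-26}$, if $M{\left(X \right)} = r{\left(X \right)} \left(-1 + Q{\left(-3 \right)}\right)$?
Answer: $- \frac{573}{10} \approx -57.3$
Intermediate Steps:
$Q{\left(H \right)} = \frac{1}{10}$ ($Q{\left(H \right)} = \frac{\left(H + \left(H - H\right)\right) \frac{1}{H + H}}{5} = \frac{\left(H + 0\right) \frac{1}{2 H}}{5} = \frac{H \frac{1}{2 H}}{5} = \frac{1}{5} \cdot \frac{1}{2} = \frac{1}{10}$)
$M{\left(X \right)} = - \frac{9}{5}$ ($M{\left(X \right)} = 2 \left(-1 + \frac{1}{10}\right) = 2 \left(- \frac{9}{10}\right) = - \frac{9}{5}$)
$M{\left(5 \right)} + 37 \frac{39}{-26} = - \frac{9}{5} + 37 \frac{39}{-26} = - \frac{9}{5} + 37 \cdot 39 \left(- \frac{1}{26}\right) = - \frac{9}{5} + 37 \left(- \frac{3}{2}\right) = - \frac{9}{5} - \frac{111}{2} = - \frac{573}{10}$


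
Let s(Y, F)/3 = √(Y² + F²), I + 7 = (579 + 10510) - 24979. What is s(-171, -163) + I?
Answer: -13897 + 3*√55810 ≈ -13188.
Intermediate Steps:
I = -13897 (I = -7 + ((579 + 10510) - 24979) = -7 + (11089 - 24979) = -7 - 13890 = -13897)
s(Y, F) = 3*√(F² + Y²) (s(Y, F) = 3*√(Y² + F²) = 3*√(F² + Y²))
s(-171, -163) + I = 3*√((-163)² + (-171)²) - 13897 = 3*√(26569 + 29241) - 13897 = 3*√55810 - 13897 = -13897 + 3*√55810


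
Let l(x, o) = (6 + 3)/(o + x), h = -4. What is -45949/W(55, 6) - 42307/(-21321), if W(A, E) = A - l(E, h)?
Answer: -1955084251/2153421 ≈ -907.90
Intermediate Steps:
l(x, o) = 9/(o + x)
W(A, E) = A - 9/(-4 + E)
-45949/W(55, 6) - 42307/(-21321) = -45949*(-4 + 6)/(-9 + 55*(-4 + 6)) - 42307/(-21321) = -45949*2/(-9 + 55*2) - 42307*(-1/21321) = -45949*2/(-9 + 110) + 42307/21321 = -45949/((1/2)*101) + 42307/21321 = -45949/101/2 + 42307/21321 = -45949*2/101 + 42307/21321 = -91898/101 + 42307/21321 = -1955084251/2153421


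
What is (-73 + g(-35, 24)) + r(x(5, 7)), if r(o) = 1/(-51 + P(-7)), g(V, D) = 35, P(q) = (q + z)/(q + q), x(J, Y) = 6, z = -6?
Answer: -26652/701 ≈ -38.020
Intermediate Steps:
P(q) = (-6 + q)/(2*q) (P(q) = (q - 6)/(q + q) = (-6 + q)/((2*q)) = (-6 + q)*(1/(2*q)) = (-6 + q)/(2*q))
r(o) = -14/701 (r(o) = 1/(-51 + (½)*(-6 - 7)/(-7)) = 1/(-51 + (½)*(-⅐)*(-13)) = 1/(-51 + 13/14) = 1/(-701/14) = -14/701)
(-73 + g(-35, 24)) + r(x(5, 7)) = (-73 + 35) - 14/701 = -38 - 14/701 = -26652/701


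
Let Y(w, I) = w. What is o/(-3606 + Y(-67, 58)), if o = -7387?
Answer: 7387/3673 ≈ 2.0112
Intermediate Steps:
o/(-3606 + Y(-67, 58)) = -7387/(-3606 - 67) = -7387/(-3673) = -7387*(-1/3673) = 7387/3673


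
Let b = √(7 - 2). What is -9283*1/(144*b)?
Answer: -9283*√5/720 ≈ -28.830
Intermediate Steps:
b = √5 ≈ 2.2361
-9283*1/(144*b) = -9283*√5/720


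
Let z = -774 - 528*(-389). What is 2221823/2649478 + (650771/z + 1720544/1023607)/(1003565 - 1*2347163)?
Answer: 27609752450106118997/32924201125213488564 ≈ 0.83858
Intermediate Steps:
z = 204618 (z = -774 + 205392 = 204618)
2221823/2649478 + (650771/z + 1720544/1023607)/(1003565 - 1*2347163) = 2221823/2649478 + (650771/204618 + 1720544/1023607)/(1003565 - 1*2347163) = 2221823*(1/2649478) + (650771*(1/204618) + 1720544*(1/1023607))/(1003565 - 2347163) = 2221823/2649478 + (9713/3054 + 1720544/1023607)/(-1343598) = 2221823/2649478 + (15196836167/3126095778)*(-1/1343598) = 2221823/2649478 - 15196836167/4200216035129244 = 27609752450106118997/32924201125213488564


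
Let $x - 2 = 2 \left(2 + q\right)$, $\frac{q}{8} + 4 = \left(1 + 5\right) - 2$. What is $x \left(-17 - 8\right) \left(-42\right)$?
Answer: $6300$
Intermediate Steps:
$q = 0$ ($q = -32 + 8 \left(\left(1 + 5\right) - 2\right) = -32 + 8 \left(6 - 2\right) = -32 + 8 \cdot 4 = -32 + 32 = 0$)
$x = 6$ ($x = 2 + 2 \left(2 + 0\right) = 2 + 2 \cdot 2 = 2 + 4 = 6$)
$x \left(-17 - 8\right) \left(-42\right) = 6 \left(-17 - 8\right) \left(-42\right) = 6 \left(-25\right) \left(-42\right) = \left(-150\right) \left(-42\right) = 6300$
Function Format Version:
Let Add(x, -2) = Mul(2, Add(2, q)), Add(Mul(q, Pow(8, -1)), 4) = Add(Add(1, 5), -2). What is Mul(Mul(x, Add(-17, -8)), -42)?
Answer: 6300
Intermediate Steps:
q = 0 (q = Add(-32, Mul(8, Add(Add(1, 5), -2))) = Add(-32, Mul(8, Add(6, -2))) = Add(-32, Mul(8, 4)) = Add(-32, 32) = 0)
x = 6 (x = Add(2, Mul(2, Add(2, 0))) = Add(2, Mul(2, 2)) = Add(2, 4) = 6)
Mul(Mul(x, Add(-17, -8)), -42) = Mul(Mul(6, Add(-17, -8)), -42) = Mul(Mul(6, -25), -42) = Mul(-150, -42) = 6300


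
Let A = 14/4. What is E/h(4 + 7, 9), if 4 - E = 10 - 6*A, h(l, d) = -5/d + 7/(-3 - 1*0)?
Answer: -135/26 ≈ -5.1923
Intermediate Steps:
A = 7/2 (A = 14*(¼) = 7/2 ≈ 3.5000)
h(l, d) = -7/3 - 5/d (h(l, d) = -5/d + 7/(-3 + 0) = -5/d + 7/(-3) = -5/d + 7*(-⅓) = -5/d - 7/3 = -7/3 - 5/d)
E = 15 (E = 4 - (10 - 6*7/2) = 4 - (10 - 21) = 4 - 1*(-11) = 4 + 11 = 15)
E/h(4 + 7, 9) = 15/(-7/3 - 5/9) = 15/(-26/9) = 15*(-9/26) = -135/26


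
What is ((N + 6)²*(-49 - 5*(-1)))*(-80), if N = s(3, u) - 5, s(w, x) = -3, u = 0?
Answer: 14080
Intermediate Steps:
N = -8 (N = -3 - 5 = -8)
((N + 6)²*(-49 - 5*(-1)))*(-80) = ((-8 + 6)²*(-49 - 5*(-1)))*(-80) = ((-2)²*(-49 - 1*(-5)))*(-80) = (4*(-49 + 5))*(-80) = (4*(-44))*(-80) = -176*(-80) = 14080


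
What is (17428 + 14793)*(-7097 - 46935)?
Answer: -1740965072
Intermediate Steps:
(17428 + 14793)*(-7097 - 46935) = 32221*(-54032) = -1740965072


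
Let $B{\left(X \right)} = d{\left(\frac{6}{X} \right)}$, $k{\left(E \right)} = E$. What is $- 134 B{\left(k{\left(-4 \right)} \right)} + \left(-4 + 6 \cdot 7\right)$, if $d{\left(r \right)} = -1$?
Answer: $172$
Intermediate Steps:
$B{\left(X \right)} = -1$
$- 134 B{\left(k{\left(-4 \right)} \right)} + \left(-4 + 6 \cdot 7\right) = \left(-134\right) \left(-1\right) + \left(-4 + 6 \cdot 7\right) = 134 + \left(-4 + 42\right) = 134 + 38 = 172$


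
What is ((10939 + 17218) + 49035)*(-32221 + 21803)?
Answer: -804186256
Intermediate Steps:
((10939 + 17218) + 49035)*(-32221 + 21803) = (28157 + 49035)*(-10418) = 77192*(-10418) = -804186256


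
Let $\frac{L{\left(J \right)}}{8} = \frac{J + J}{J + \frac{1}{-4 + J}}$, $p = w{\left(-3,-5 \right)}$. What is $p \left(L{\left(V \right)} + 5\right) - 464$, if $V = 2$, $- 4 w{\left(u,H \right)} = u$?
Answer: $- \frac{1777}{4} \approx -444.25$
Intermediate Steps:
$w{\left(u,H \right)} = - \frac{u}{4}$
$p = \frac{3}{4}$ ($p = \left(- \frac{1}{4}\right) \left(-3\right) = \frac{3}{4} \approx 0.75$)
$L{\left(J \right)} = \frac{16 J}{J + \frac{1}{-4 + J}}$ ($L{\left(J \right)} = 8 \frac{J + J}{J + \frac{1}{-4 + J}} = 8 \frac{2 J}{J + \frac{1}{-4 + J}} = \frac{16 J}{J + \frac{1}{-4 + J}}$)
$p \left(L{\left(V \right)} + 5\right) - 464 = \frac{3 \left(16 \cdot 2 \frac{1}{1 + 2^{2} - 8} \left(-4 + 2\right) + 5\right)}{4} - 464 = \frac{3 \left(16 \cdot 2 \frac{1}{1 + 4 - 8} \left(-2\right) + 5\right)}{4} - 464 = \frac{3 \left(16 \cdot 2 \frac{1}{-3} \left(-2\right) + 5\right)}{4} - 464 = \frac{3 \left(16 \cdot 2 \left(- \frac{1}{3}\right) \left(-2\right) + 5\right)}{4} - 464 = \frac{3 \left(\frac{64}{3} + 5\right)}{4} - 464 = \frac{3}{4} \cdot \frac{79}{3} - 464 = \frac{79}{4} - 464 = - \frac{1777}{4}$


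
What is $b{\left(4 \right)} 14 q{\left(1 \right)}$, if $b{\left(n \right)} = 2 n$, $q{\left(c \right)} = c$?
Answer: $112$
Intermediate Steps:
$b{\left(4 \right)} 14 q{\left(1 \right)} = 2 \cdot 4 \cdot 14 \cdot 1 = 8 \cdot 14 \cdot 1 = 112 \cdot 1 = 112$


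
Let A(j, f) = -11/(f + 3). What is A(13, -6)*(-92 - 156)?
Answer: -2728/3 ≈ -909.33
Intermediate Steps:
A(j, f) = -11/(3 + f)
A(13, -6)*(-92 - 156) = (-11/(3 - 6))*(-92 - 156) = -11/(-3)*(-248) = -11*(-⅓)*(-248) = (11/3)*(-248) = -2728/3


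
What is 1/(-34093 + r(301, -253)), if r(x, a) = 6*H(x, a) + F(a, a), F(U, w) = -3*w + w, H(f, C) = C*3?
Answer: -1/38141 ≈ -2.6219e-5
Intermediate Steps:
H(f, C) = 3*C
F(U, w) = -2*w
r(x, a) = 16*a (r(x, a) = 6*(3*a) - 2*a = 18*a - 2*a = 16*a)
1/(-34093 + r(301, -253)) = 1/(-34093 + 16*(-253)) = 1/(-34093 - 4048) = 1/(-38141) = -1/38141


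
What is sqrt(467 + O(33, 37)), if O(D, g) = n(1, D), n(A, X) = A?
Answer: 6*sqrt(13) ≈ 21.633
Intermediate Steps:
O(D, g) = 1
sqrt(467 + O(33, 37)) = sqrt(467 + 1) = sqrt(468) = 6*sqrt(13)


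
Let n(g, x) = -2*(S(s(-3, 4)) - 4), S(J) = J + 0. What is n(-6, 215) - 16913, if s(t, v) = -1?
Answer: -16903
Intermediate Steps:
S(J) = J
n(g, x) = 10 (n(g, x) = -2*(-1 - 4) = -2*(-5) = 10)
n(-6, 215) - 16913 = 10 - 16913 = -16903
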